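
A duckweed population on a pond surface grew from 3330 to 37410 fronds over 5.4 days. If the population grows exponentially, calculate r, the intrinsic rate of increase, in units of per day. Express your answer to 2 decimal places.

From N(t) = N₀·e^(rt): e^(r·5.4) = 37410/3330 = 11.234.
r·5.4 = ln(11.234) = 2.419, so r = 2.419/5.4 = 0.44796.

0.45 per day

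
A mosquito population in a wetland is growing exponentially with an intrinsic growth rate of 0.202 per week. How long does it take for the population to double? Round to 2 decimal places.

3.43 weeks

Doubling time t_d = ln(2)/r = 0.6931/0.202 = 3.4314.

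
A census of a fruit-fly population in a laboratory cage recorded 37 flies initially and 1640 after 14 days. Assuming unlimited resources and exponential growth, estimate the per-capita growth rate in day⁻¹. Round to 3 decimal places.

From N(t) = N₀·e^(rt): e^(r·14) = 1640/37 = 44.324.
r·14 = ln(44.324) = 3.7915, so r = 3.7915/14 = 0.27082.

0.271 per day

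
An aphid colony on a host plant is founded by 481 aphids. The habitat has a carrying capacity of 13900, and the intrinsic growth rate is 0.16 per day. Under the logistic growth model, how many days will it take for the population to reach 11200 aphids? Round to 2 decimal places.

29.70 days

A = (K − N₀)/N₀ = (13900 − 481)/481 = 27.898.
Solve 13900/(1 + 27.898·e^(−0.16t)) = 11200: 1 + 27.898·e^(−0.16t) = 1.2411, so e^(−0.16t) = 0.00864113.
−0.16·t = ln(0.00864113) = -4.7512, so t = 4.7512/0.16 = 29.695.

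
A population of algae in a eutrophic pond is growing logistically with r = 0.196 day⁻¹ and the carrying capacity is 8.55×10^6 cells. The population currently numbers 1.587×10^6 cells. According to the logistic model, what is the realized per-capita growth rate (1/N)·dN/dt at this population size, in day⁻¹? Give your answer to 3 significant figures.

(1/N)·dN/dt = r(1 − N/K) = 0.196 × (1 − 1.587×10^6/8.55×10^6).
= 0.196 × 0.81439 = 0.15962.

0.160 per day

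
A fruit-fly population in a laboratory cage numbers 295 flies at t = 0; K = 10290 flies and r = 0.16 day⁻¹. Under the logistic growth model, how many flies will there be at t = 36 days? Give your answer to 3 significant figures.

9300 flies

A = (K − N₀)/N₀ = (10290 − 295)/295 = 33.881.
N(t) = K/(1 + A·e^(−rt)) = 10290/(1 + 33.881×e^(−0.16×36)).
e^(−5.76) = 0.0031511; denominator = 1 + 33.881×0.0031511 = 1.1068.
N = 10290/1.1068 = 9297.38.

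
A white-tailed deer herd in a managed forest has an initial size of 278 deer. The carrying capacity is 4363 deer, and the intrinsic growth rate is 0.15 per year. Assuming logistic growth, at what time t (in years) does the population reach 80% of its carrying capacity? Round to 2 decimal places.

A = (K − N₀)/N₀ = (4363 − 278)/278 = 14.694.
Solve 4363/(1 + 14.694·e^(−0.15t)) = 3490.4: 1 + 14.694·e^(−0.15t) = 1.25, so e^(−0.15t) = 0.0170135.
−0.15·t = ln(0.0170135) = -4.0738, so t = 4.0738/0.15 = 27.158.

27.16 years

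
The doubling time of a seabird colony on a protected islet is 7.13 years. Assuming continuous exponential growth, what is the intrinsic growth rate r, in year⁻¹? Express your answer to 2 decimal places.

0.10 per year

r = ln(2)/t_d = 0.6931/7.13 = 0.097216.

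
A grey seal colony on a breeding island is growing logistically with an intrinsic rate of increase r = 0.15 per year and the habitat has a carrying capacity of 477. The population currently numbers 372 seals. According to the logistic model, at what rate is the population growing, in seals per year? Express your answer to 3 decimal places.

12.283 seals per year

dN/dt = rN(1 − N/K) = 0.15 × 372 × (1 − 372/477).
1 − 372/477 = 0.22013; dN/dt = 0.15 × 372 × 0.22013 = 12.283.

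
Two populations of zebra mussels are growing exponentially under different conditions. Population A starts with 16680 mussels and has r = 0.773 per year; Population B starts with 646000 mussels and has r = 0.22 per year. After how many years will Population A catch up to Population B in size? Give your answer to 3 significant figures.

6.61 years

Set 16680·e^(0.773t) = 646000·e^(0.22t).
e^((0.773 − 0.22)t) = 646000/16680 → e^(0.553·t) = 38.729.
0.553·t = ln(38.729) = 3.6566, so t = 3.6566/0.553 = 6.6123.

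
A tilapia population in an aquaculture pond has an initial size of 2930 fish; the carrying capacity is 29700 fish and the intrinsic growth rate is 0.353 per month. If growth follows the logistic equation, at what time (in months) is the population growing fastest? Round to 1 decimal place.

6.3 months

Logistic growth is fastest at N = K/2 = 14850.
A = (K − N₀)/N₀ = 9.1365. Set K/(1 + A·e^(−rt)) = K/2 → A·e^(−rt) = 1.
e^(−0.353t) = 1/9.1365 = 0.109451, so t = ln(9.1365)/0.353 = 2.2123/0.353 = 6.2671.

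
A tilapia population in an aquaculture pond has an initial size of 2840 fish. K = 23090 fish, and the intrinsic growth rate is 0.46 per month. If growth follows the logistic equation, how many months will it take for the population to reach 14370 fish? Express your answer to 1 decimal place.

5.4 months

A = (K − N₀)/N₀ = (23090 − 2840)/2840 = 7.1303.
Solve 23090/(1 + 7.1303·e^(−0.46t)) = 14370: 1 + 7.1303·e^(−0.46t) = 1.6068, so e^(−0.46t) = 0.0851046.
−0.46·t = ln(0.0851046) = -2.4639, so t = 2.4639/0.46 = 5.3562.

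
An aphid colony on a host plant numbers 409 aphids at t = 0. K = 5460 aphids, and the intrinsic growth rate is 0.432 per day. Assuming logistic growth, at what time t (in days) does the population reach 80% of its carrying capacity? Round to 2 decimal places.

9.03 days

A = (K − N₀)/N₀ = (5460 − 409)/409 = 12.35.
Solve 5460/(1 + 12.35·e^(−0.432t)) = 4368: 1 + 12.35·e^(−0.432t) = 1.25, so e^(−0.432t) = 0.0202435.
−0.432·t = ln(0.0202435) = -3.8999, so t = 3.8999/0.432 = 9.0276.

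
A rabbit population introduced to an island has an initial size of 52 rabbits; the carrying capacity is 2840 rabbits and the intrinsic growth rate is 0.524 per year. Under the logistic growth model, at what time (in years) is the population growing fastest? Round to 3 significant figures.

7.60 years

Logistic growth is fastest at N = K/2 = 1420.
A = (K − N₀)/N₀ = 53.615. Set K/(1 + A·e^(−rt)) = K/2 → A·e^(−rt) = 1.
e^(−0.524t) = 1/53.615 = 0.0186514, so t = ln(53.615)/0.524 = 3.9818/0.524 = 7.5989.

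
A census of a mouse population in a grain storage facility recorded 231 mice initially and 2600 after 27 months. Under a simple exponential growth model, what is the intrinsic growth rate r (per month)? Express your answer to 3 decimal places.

From N(t) = N₀·e^(rt): e^(r·27) = 2600/231 = 11.255.
r·27 = ln(11.255) = 2.4208, so r = 2.4208/27 = 0.089661.

0.090 per month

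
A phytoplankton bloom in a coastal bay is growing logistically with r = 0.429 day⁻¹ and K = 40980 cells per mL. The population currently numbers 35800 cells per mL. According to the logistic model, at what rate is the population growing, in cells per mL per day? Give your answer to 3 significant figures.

dN/dt = rN(1 − N/K) = 0.429 × 35800 × (1 − 35800/40980).
1 − 35800/40980 = 0.1264; dN/dt = 0.429 × 35800 × 0.1264 = 1941.3.

1940 cells per mL per day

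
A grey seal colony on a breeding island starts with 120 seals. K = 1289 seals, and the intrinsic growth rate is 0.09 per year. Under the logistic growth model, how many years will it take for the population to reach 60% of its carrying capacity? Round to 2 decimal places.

29.80 years

A = (K − N₀)/N₀ = (1289 − 120)/120 = 9.7417.
Solve 1289/(1 + 9.7417·e^(−0.09t)) = 773.4: 1 + 9.7417·e^(−0.09t) = 1.6667, so e^(−0.09t) = 0.0684346.
−0.09·t = ln(0.0684346) = -2.6819, so t = 2.6819/0.09 = 29.799.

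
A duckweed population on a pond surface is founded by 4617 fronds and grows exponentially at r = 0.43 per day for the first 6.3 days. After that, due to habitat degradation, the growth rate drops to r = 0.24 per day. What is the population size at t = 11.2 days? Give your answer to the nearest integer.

Phase 1: N(6.3) = 4617·e^(0.43×6.3) = 4617·e^2.709 = 69320.8.
Phase 2 runs for 11.2 − 6.3 = 4.9 days at r = 0.24.
N(11.2) = 69320.8·e^(0.24×4.9) = 69320.8·e^1.176 = 224695.

224695 fronds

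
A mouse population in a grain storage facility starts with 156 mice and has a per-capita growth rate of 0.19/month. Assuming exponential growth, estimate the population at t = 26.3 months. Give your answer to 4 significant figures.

N(t) = N₀·e^(rt) = 156 × e^(0.19×26.3) = 156 × e^4.997.
e^4.997 ≈ 147.97, so N ≈ 156 × 147.97 = 23083.1.

23080 mice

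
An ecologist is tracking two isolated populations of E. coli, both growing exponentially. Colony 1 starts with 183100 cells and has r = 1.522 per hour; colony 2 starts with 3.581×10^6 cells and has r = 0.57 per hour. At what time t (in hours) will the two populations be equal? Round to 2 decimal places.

3.12 hours

Set 183100·e^(1.522t) = 3.581×10^6·e^(0.57t).
e^((1.522 − 0.57)t) = 3.581×10^6/183100 → e^(0.952·t) = 19.558.
0.952·t = ln(19.558) = 2.9734, so t = 2.9734/0.952 = 3.1233.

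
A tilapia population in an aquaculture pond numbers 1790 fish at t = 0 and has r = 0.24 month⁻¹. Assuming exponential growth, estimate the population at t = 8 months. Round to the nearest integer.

N(t) = N₀·e^(rt) = 1790 × e^(0.24×8) = 1790 × e^1.92.
e^1.92 ≈ 6.821, so N ≈ 1790 × 6.821 = 12209.5.

12210 fish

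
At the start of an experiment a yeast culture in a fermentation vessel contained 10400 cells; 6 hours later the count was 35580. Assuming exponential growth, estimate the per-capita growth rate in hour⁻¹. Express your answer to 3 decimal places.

0.205 per hour

From N(t) = N₀·e^(rt): e^(r·6) = 35580/10400 = 3.4212.
r·6 = ln(3.4212) = 1.23, so r = 1.23/6 = 0.205.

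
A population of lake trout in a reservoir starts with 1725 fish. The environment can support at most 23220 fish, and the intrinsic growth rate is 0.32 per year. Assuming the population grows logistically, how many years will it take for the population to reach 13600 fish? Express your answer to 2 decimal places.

8.97 years

A = (K − N₀)/N₀ = (23220 − 1725)/1725 = 12.461.
Solve 23220/(1 + 12.461·e^(−0.32t)) = 13600: 1 + 12.461·e^(−0.32t) = 1.7074, so e^(−0.32t) = 0.0567659.
−0.32·t = ln(0.0567659) = -2.8688, so t = 2.8688/0.32 = 8.9651.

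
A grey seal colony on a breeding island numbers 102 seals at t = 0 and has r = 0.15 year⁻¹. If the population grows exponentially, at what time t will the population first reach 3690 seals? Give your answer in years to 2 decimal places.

23.92 years

Set N₀·e^(rt) = 3690: e^(0.15·t) = 3690/102 = 36.176.
0.15·t = ln(36.176) = 3.5884, so t = 3.5884/0.15 = 23.923.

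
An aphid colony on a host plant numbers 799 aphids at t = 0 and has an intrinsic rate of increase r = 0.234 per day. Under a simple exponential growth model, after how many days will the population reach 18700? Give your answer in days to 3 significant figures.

Set N₀·e^(rt) = 18700: e^(0.234·t) = 18700/799 = 23.404.
0.234·t = ln(23.404) = 3.1529, so t = 3.1529/0.234 = 13.474.

13.5 days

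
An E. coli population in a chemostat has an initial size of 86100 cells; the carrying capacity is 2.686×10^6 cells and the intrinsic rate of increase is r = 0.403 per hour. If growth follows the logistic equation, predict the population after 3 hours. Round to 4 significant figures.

A = (K − N₀)/N₀ = (2.686×10^6 − 86100)/86100 = 30.196.
N(t) = K/(1 + A·e^(−rt)) = 2.686×10^6/(1 + 30.196×e^(−0.403×3)).
e^(−1.209) = 0.2985; denominator = 1 + 30.196×0.2985 = 10.013.
N = 2.686×10^6/10.013 = 268239.

268200 cells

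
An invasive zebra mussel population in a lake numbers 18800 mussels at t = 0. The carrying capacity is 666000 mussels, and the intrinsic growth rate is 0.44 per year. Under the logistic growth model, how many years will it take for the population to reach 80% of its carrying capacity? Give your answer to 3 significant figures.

11.2 years

A = (K − N₀)/N₀ = (666000 − 18800)/18800 = 34.426.
Solve 666000/(1 + 34.426·e^(−0.44t)) = 532800: 1 + 34.426·e^(−0.44t) = 1.25, so e^(−0.44t) = 0.00726205.
−0.44·t = ln(0.00726205) = -4.9251, so t = 4.9251/0.44 = 11.193.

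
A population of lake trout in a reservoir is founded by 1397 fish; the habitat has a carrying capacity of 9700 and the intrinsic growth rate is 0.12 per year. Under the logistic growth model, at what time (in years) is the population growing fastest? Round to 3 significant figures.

14.9 years

Logistic growth is fastest at N = K/2 = 4850.
A = (K − N₀)/N₀ = 5.9435. Set K/(1 + A·e^(−rt)) = K/2 → A·e^(−rt) = 1.
e^(−0.12t) = 1/5.9435 = 0.168252, so t = ln(5.9435)/0.12 = 1.7823/0.12 = 14.852.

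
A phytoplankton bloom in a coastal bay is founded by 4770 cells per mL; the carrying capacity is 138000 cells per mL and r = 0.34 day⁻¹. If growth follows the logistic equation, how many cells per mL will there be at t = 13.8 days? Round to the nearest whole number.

A = (K − N₀)/N₀ = (138000 − 4770)/4770 = 27.931.
N(t) = K/(1 + A·e^(−rt)) = 138000/(1 + 27.931×e^(−0.34×13.8)).
e^(−4.692) = 0.0091683; denominator = 1 + 27.931×0.0091683 = 1.2561.
N = 138000/1.2561 = 109866.

109866 cells per mL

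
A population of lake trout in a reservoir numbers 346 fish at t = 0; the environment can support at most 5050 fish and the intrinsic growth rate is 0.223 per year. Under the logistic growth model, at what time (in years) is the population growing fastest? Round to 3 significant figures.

Logistic growth is fastest at N = K/2 = 2525.
A = (K − N₀)/N₀ = 13.595. Set K/(1 + A·e^(−rt)) = K/2 → A·e^(−rt) = 1.
e^(−0.223t) = 1/13.595 = 0.0735544, so t = ln(13.595)/0.223 = 2.6097/0.223 = 11.703.

11.7 years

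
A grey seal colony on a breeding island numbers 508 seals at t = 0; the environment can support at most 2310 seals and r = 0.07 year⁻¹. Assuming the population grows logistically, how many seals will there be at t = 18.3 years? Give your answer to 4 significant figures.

1164 seals

A = (K − N₀)/N₀ = (2310 − 508)/508 = 3.5472.
N(t) = K/(1 + A·e^(−rt)) = 2310/(1 + 3.5472×e^(−0.07×18.3)).
e^(−1.281) = 0.27776; denominator = 1 + 3.5472×0.27776 = 1.9853.
N = 2310/1.9853 = 1163.56.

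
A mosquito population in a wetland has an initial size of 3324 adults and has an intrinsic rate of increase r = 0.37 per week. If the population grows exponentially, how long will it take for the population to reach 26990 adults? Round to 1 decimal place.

Set N₀·e^(rt) = 26990: e^(0.37·t) = 26990/3324 = 8.1197.
0.37·t = ln(8.1197) = 2.0943, so t = 2.0943/0.37 = 5.6603.

5.7 weeks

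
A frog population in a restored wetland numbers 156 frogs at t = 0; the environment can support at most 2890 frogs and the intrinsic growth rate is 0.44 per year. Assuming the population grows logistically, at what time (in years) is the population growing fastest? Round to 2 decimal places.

Logistic growth is fastest at N = K/2 = 1445.
A = (K − N₀)/N₀ = 17.526. Set K/(1 + A·e^(−rt)) = K/2 → A·e^(−rt) = 1.
e^(−0.44t) = 1/17.526 = 0.0570593, so t = ln(17.526)/0.44 = 2.8637/0.44 = 6.5083.

6.51 years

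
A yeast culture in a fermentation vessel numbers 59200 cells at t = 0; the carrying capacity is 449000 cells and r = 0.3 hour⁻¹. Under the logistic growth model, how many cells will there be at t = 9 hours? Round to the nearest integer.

311263 cells

A = (K − N₀)/N₀ = (449000 − 59200)/59200 = 6.5845.
N(t) = K/(1 + A·e^(−rt)) = 449000/(1 + 6.5845×e^(−0.3×9)).
e^(−2.7) = 0.067206; denominator = 1 + 6.5845×0.067206 = 1.4425.
N = 449000/1.4425 = 311263.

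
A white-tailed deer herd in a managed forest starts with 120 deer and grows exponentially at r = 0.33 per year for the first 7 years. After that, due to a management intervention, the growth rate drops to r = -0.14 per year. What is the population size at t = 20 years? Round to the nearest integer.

Phase 1: N(7) = 120·e^(0.33×7) = 120·e^2.31 = 1208.93.
Phase 2 runs for 20 − 7 = 13 years at r = -0.14.
N(20) = 1208.93·e^(-0.14×13) = 1208.93·e^-1.82 = 195.878.

196 deer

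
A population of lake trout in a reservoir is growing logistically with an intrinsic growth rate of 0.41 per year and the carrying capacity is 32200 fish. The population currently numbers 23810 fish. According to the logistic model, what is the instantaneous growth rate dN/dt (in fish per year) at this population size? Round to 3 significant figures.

2540 fish per year

dN/dt = rN(1 − N/K) = 0.41 × 23810 × (1 − 23810/32200).
1 − 23810/32200 = 0.26056; dN/dt = 0.41 × 23810 × 0.26056 = 2543.6.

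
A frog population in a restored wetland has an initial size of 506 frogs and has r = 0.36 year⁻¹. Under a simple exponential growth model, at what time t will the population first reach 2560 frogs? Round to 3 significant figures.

4.50 years

Set N₀·e^(rt) = 2560: e^(0.36·t) = 2560/506 = 5.0593.
0.36·t = ln(5.0593) = 1.6212, so t = 1.6212/0.36 = 4.5034.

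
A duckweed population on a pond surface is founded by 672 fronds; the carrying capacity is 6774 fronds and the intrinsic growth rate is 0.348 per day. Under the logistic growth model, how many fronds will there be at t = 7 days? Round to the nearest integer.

3775 fronds

A = (K − N₀)/N₀ = (6774 − 672)/672 = 9.0804.
N(t) = K/(1 + A·e^(−rt)) = 6774/(1 + 9.0804×e^(−0.348×7)).
e^(−2.436) = 0.08751; denominator = 1 + 9.0804×0.08751 = 1.7946.
N = 6774/1.7946 = 3774.61.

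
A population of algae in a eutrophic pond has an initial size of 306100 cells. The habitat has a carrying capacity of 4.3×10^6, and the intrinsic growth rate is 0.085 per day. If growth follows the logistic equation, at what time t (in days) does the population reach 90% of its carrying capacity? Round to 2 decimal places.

56.07 days

A = (K − N₀)/N₀ = (4.3×10^6 − 306100)/306100 = 13.048.
Solve 4.3×10^6/(1 + 13.048·e^(−0.085t)) = 3.87×10^6: 1 + 13.048·e^(−0.085t) = 1.1111, so e^(−0.085t) = 0.00851576.
−0.085·t = ln(0.00851576) = -4.7658, so t = 4.7658/0.085 = 56.069.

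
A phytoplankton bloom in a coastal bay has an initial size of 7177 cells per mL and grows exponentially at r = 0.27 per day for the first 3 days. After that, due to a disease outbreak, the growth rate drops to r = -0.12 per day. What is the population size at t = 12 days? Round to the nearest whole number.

Phase 1: N(3) = 7177·e^(0.27×3) = 7177·e^0.81 = 16133.2.
Phase 2 runs for 12 − 3 = 9 days at r = -0.12.
N(12) = 16133.2·e^(-0.12×9) = 16133.2·e^-1.08 = 5478.77.

5479 cells per mL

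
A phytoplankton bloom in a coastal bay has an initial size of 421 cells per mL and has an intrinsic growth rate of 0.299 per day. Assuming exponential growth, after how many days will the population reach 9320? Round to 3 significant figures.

10.4 days

Set N₀·e^(rt) = 9320: e^(0.299·t) = 9320/421 = 22.138.
0.299·t = ln(22.138) = 3.0973, so t = 3.0973/0.299 = 10.359.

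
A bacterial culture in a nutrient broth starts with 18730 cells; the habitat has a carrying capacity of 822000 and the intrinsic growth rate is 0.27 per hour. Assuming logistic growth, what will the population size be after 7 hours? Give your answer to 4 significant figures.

A = (K − N₀)/N₀ = (822000 − 18730)/18730 = 42.887.
N(t) = K/(1 + A·e^(−rt)) = 822000/(1 + 42.887×e^(−0.27×7)).
e^(−1.89) = 0.15107; denominator = 1 + 42.887×0.15107 = 7.479.
N = 822000/7.479 = 109908.

109900 cells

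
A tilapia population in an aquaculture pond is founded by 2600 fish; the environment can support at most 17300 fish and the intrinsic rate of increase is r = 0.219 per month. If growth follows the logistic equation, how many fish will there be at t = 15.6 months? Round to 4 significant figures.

A = (K − N₀)/N₀ = (17300 − 2600)/2600 = 5.6538.
N(t) = K/(1 + A·e^(−rt)) = 17300/(1 + 5.6538×e^(−0.219×15.6)).
e^(−3.416) = 0.03283; denominator = 1 + 5.6538×0.03283 = 1.1856.
N = 17300/1.1856 = 14591.5.

14590 fish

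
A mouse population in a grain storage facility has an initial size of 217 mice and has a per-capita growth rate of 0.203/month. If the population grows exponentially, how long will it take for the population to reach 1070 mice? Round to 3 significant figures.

Set N₀·e^(rt) = 1070: e^(0.203·t) = 1070/217 = 4.9309.
0.203·t = ln(4.9309) = 1.5955, so t = 1.5955/0.203 = 7.8597.

7.86 months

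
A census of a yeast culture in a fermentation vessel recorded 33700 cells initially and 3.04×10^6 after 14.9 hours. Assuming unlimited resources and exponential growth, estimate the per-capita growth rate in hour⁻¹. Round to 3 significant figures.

0.302 per hour

From N(t) = N₀·e^(rt): e^(r·14.9) = 3.04×10^6/33700 = 90.208.
r·14.9 = ln(90.208) = 4.5021, so r = 4.5021/14.9 = 0.30216.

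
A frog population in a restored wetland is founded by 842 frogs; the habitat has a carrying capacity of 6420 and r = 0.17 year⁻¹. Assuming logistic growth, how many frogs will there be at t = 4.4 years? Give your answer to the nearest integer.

1552 frogs

A = (K − N₀)/N₀ = (6420 − 842)/842 = 6.6247.
N(t) = K/(1 + A·e^(−rt)) = 6420/(1 + 6.6247×e^(−0.17×4.4)).
e^(−0.748) = 0.47331; denominator = 1 + 6.6247×0.47331 = 4.1356.
N = 6420/4.1356 = 1552.39.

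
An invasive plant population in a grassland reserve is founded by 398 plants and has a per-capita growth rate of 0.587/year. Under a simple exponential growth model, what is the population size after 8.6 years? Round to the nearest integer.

61985 plants

N(t) = N₀·e^(rt) = 398 × e^(0.587×8.6) = 398 × e^5.048.
e^5.048 ≈ 155.74, so N ≈ 398 × 155.74 = 61985.3.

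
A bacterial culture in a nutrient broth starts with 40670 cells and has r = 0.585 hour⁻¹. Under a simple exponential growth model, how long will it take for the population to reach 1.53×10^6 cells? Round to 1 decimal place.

6.2 hours

Set N₀·e^(rt) = 1.53×10^6: e^(0.585·t) = 1.53×10^6/40670 = 37.62.
0.585·t = ln(37.62) = 3.6275, so t = 3.6275/0.585 = 6.2009.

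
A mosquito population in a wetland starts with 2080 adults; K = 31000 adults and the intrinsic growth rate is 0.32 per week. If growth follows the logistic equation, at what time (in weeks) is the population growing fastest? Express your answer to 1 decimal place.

8.2 weeks

Logistic growth is fastest at N = K/2 = 15500.
A = (K − N₀)/N₀ = 13.904. Set K/(1 + A·e^(−rt)) = K/2 → A·e^(−rt) = 1.
e^(−0.32t) = 1/13.904 = 0.0719225, so t = ln(13.904)/0.32 = 2.6322/0.32 = 8.2255.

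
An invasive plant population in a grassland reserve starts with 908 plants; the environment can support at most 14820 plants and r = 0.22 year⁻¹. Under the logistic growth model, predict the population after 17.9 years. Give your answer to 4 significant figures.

11410 plants

A = (K − N₀)/N₀ = (14820 − 908)/908 = 15.322.
N(t) = K/(1 + A·e^(−rt)) = 14820/(1 + 15.322×e^(−0.22×17.9)).
e^(−3.938) = 0.019487; denominator = 1 + 15.322×0.019487 = 1.2986.
N = 14820/1.2986 = 11412.5.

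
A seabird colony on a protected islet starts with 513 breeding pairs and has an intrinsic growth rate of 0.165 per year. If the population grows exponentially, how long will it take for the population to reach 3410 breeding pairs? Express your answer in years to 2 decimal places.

11.48 years

Set N₀·e^(rt) = 3410: e^(0.165·t) = 3410/513 = 6.6472.
0.165·t = ln(6.6472) = 1.8942, so t = 1.8942/0.165 = 11.48.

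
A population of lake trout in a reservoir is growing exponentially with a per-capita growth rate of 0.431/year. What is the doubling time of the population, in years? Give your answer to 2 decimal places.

1.61 years

Doubling time t_d = ln(2)/r = 0.6931/0.431 = 1.6082.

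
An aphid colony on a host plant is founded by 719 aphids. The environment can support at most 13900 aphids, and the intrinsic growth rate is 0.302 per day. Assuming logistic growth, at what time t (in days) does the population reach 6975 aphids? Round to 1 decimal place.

9.7 days

A = (K − N₀)/N₀ = (13900 − 719)/719 = 18.332.
Solve 13900/(1 + 18.332·e^(−0.302t)) = 6975: 1 + 18.332·e^(−0.302t) = 1.9928, so e^(−0.302t) = 0.0541572.
−0.302·t = ln(0.0541572) = -2.9159, so t = 2.9159/0.302 = 9.6552.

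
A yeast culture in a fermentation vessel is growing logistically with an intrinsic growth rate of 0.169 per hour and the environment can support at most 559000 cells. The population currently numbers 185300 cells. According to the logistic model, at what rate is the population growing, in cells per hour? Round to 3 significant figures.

dN/dt = rN(1 − N/K) = 0.169 × 185300 × (1 − 185300/559000).
1 − 185300/559000 = 0.66852; dN/dt = 0.169 × 185300 × 0.66852 = 20935.

20900 cells per hour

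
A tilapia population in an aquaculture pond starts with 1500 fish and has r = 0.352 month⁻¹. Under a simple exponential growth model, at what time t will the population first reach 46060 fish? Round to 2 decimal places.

9.73 months

Set N₀·e^(rt) = 46060: e^(0.352·t) = 46060/1500 = 30.707.
0.352·t = ln(30.707) = 3.4245, so t = 3.4245/0.352 = 9.7286.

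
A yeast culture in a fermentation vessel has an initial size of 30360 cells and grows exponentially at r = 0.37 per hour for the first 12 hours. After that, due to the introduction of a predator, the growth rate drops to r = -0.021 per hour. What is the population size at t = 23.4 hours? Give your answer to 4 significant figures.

Phase 1: N(12) = 30360·e^(0.37×12) = 30360·e^4.44 = 2.573767×10^6.
Phase 2 runs for 23.4 − 12 = 11.4 hours at r = -0.021.
N(23.4) = 2.573767×10^6·e^(-0.021×11.4) = 2.573767×10^6·e^-0.2394 = 2.025812×10^6.

2026000 cells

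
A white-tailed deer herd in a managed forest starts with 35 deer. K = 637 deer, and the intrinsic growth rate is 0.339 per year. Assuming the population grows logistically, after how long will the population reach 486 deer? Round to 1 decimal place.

A = (K − N₀)/N₀ = (637 − 35)/35 = 17.2.
Solve 637/(1 + 17.2·e^(−0.339t)) = 486: 1 + 17.2·e^(−0.339t) = 1.3107, so e^(−0.339t) = 0.0180639.
−0.339·t = ln(0.0180639) = -4.0138, so t = 4.0138/0.339 = 11.84.

11.8 years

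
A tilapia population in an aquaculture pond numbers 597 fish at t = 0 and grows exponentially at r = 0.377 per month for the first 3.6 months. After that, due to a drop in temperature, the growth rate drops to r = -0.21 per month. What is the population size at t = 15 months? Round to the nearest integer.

Phase 1: N(3.6) = 597·e^(0.377×3.6) = 597·e^1.357 = 2319.52.
Phase 2 runs for 15 − 3.6 = 11.4 months at r = -0.21.
N(15) = 2319.52·e^(-0.21×11.4) = 2319.52·e^-2.394 = 211.689.

212 fish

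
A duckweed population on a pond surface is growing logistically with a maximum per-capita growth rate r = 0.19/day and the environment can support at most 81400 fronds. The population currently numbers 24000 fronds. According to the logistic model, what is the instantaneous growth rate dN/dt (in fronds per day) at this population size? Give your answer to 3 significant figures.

3220 fronds per day

dN/dt = rN(1 − N/K) = 0.19 × 24000 × (1 − 24000/81400).
1 − 24000/81400 = 0.70516; dN/dt = 0.19 × 24000 × 0.70516 = 3215.5.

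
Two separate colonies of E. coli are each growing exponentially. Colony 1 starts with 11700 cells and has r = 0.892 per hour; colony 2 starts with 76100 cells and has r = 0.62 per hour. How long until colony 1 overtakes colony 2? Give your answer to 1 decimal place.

Set 11700·e^(0.892t) = 76100·e^(0.62t).
e^((0.892 − 0.62)t) = 76100/11700 → e^(0.272·t) = 6.5043.
0.272·t = ln(6.5043) = 1.8725, so t = 1.8725/0.272 = 6.884.

6.9 hours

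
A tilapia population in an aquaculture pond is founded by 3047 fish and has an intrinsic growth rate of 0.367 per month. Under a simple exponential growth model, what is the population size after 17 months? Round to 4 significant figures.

N(t) = N₀·e^(rt) = 3047 × e^(0.367×17) = 3047 × e^6.239.
e^6.239 ≈ 512.35, so N ≈ 3047 × 512.35 = 1.561118×10^6.

1561000 fish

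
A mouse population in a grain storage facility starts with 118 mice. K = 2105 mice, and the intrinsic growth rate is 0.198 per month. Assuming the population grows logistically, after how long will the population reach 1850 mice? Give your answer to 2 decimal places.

24.27 months

A = (K − N₀)/N₀ = (2105 − 118)/118 = 16.839.
Solve 2105/(1 + 16.839·e^(−0.198t)) = 1850: 1 + 16.839·e^(−0.198t) = 1.1378, so e^(−0.198t) = 0.00818564.
−0.198·t = ln(0.00818564) = -4.8054, so t = 4.8054/0.198 = 24.27.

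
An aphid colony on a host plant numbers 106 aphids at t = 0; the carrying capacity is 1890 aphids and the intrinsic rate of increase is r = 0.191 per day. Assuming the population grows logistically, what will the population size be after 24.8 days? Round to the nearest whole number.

1647 aphids

A = (K − N₀)/N₀ = (1890 − 106)/106 = 16.83.
N(t) = K/(1 + A·e^(−rt)) = 1890/(1 + 16.83×e^(−0.191×24.8)).
e^(−4.737) = 0.0087667; denominator = 1 + 16.83×0.0087667 = 1.1475.
N = 1890/1.1475 = 1647.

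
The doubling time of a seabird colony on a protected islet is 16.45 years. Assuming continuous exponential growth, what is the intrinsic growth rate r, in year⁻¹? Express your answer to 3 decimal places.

r = ln(2)/t_d = 0.6931/16.45 = 0.042137.

0.042 per year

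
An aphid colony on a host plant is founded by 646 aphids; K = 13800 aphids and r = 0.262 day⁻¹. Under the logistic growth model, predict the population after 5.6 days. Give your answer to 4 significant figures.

A = (K − N₀)/N₀ = (13800 − 646)/646 = 20.362.
N(t) = K/(1 + A·e^(−rt)) = 13800/(1 + 20.362×e^(−0.262×5.6)).
e^(−1.467) = 0.23057; denominator = 1 + 20.362×0.23057 = 5.6949.
N = 13800/5.6949 = 2423.21.

2423 aphids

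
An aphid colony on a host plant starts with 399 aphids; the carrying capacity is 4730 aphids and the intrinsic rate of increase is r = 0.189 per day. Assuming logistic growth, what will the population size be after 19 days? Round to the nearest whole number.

A = (K − N₀)/N₀ = (4730 − 399)/399 = 10.855.
N(t) = K/(1 + A·e^(−rt)) = 4730/(1 + 10.855×e^(−0.189×19)).
e^(−3.591) = 0.027571; denominator = 1 + 10.855×0.027571 = 1.2993.
N = 4730/1.2993 = 3640.5.

3641 aphids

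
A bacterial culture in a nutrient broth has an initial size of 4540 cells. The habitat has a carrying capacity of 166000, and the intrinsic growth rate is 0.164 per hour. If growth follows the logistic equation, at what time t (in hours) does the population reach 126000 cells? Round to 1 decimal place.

A = (K − N₀)/N₀ = (166000 − 4540)/4540 = 35.564.
Solve 166000/(1 + 35.564·e^(−0.164t)) = 126000: 1 + 35.564·e^(−0.164t) = 1.3175, so e^(−0.164t) = 0.00892648.
−0.164·t = ln(0.00892648) = -4.7187, so t = 4.7187/0.164 = 28.773.

28.8 hours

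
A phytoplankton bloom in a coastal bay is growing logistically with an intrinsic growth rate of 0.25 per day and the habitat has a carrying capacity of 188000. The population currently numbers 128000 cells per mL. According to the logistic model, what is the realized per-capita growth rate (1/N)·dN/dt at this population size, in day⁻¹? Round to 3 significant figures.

0.0798 per day

(1/N)·dN/dt = r(1 − N/K) = 0.25 × (1 − 128000/188000).
= 0.25 × 0.31915 = 0.079787.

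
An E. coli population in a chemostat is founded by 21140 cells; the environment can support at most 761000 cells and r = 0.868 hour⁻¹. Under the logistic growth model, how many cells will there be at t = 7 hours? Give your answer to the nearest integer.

A = (K − N₀)/N₀ = (761000 − 21140)/21140 = 34.998.
N(t) = K/(1 + A·e^(−rt)) = 761000/(1 + 34.998×e^(−0.868×7)).
e^(−6.076) = 0.0022973; denominator = 1 + 34.998×0.0022973 = 1.0804.
N = 761000/1.0804 = 704367.

704367 cells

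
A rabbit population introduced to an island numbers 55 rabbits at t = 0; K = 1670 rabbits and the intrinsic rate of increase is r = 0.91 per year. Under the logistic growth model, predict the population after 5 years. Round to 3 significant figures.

1270 rabbits

A = (K − N₀)/N₀ = (1670 − 55)/55 = 29.364.
N(t) = K/(1 + A·e^(−rt)) = 1670/(1 + 29.364×e^(−0.91×5)).
e^(−4.55) = 0.010567; denominator = 1 + 29.364×0.010567 = 1.3103.
N = 1670/1.3103 = 1274.53.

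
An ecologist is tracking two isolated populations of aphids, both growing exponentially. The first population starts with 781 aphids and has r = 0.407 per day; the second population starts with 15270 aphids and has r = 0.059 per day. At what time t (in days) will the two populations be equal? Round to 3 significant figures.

Set 781·e^(0.407t) = 15270·e^(0.059t).
e^((0.407 − 0.059)t) = 15270/781 → e^(0.348·t) = 19.552.
0.348·t = ln(19.552) = 2.9731, so t = 2.9731/0.348 = 8.5433.

8.54 days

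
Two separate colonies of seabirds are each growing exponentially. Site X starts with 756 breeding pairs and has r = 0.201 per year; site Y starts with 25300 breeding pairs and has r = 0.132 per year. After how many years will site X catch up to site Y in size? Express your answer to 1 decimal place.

Set 756·e^(0.201t) = 25300·e^(0.132t).
e^((0.201 − 0.132)t) = 25300/756 → e^(0.069·t) = 33.466.
0.069·t = ln(33.466) = 3.5105, so t = 3.5105/0.069 = 50.877.

50.9 years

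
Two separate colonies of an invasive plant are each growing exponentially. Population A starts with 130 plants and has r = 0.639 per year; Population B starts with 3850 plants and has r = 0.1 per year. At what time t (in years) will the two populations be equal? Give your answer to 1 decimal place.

6.3 years

Set 130·e^(0.639t) = 3850·e^(0.1t).
e^((0.639 − 0.1)t) = 3850/130 → e^(0.539·t) = 29.615.
0.539·t = ln(29.615) = 3.3883, so t = 3.3883/0.539 = 6.2863.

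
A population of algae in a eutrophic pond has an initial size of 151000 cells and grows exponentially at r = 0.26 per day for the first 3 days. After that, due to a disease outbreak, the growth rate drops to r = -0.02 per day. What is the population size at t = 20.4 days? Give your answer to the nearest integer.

232591 cells

Phase 1: N(3) = 151000·e^(0.26×3) = 151000·e^0.78 = 329402.
Phase 2 runs for 20.4 − 3 = 17.4 days at r = -0.02.
N(20.4) = 329402·e^(-0.02×17.4) = 329402·e^-0.348 = 232591.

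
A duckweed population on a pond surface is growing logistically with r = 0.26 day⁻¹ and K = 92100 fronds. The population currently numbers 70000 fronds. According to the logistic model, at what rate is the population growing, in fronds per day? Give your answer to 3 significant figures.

dN/dt = rN(1 − N/K) = 0.26 × 70000 × (1 − 70000/92100).
1 − 70000/92100 = 0.23996; dN/dt = 0.26 × 70000 × 0.23996 = 4367.2.

4370 fronds per day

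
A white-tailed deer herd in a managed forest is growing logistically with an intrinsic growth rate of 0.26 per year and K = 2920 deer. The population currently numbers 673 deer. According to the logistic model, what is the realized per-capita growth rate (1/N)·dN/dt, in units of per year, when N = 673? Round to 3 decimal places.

0.200 per year

(1/N)·dN/dt = r(1 − N/K) = 0.26 × (1 − 673/2920).
= 0.26 × 0.76952 = 0.20008.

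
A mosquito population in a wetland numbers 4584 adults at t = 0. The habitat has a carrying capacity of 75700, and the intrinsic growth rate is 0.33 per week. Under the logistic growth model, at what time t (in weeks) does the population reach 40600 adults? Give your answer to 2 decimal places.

8.75 weeks

A = (K − N₀)/N₀ = (75700 − 4584)/4584 = 15.514.
Solve 75700/(1 + 15.514·e^(−0.33t)) = 40600: 1 + 15.514·e^(−0.33t) = 1.8645, so e^(−0.33t) = 0.0557261.
−0.33·t = ln(0.0557261) = -2.8873, so t = 2.8873/0.33 = 8.7494.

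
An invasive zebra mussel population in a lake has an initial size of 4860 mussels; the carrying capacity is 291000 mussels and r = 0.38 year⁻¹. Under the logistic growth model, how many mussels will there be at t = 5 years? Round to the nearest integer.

29675 mussels

A = (K − N₀)/N₀ = (291000 − 4860)/4860 = 58.877.
N(t) = K/(1 + A·e^(−rt)) = 291000/(1 + 58.877×e^(−0.38×5)).
e^(−1.9) = 0.14957; denominator = 1 + 58.877×0.14957 = 9.8061.
N = 291000/9.8061 = 29675.5.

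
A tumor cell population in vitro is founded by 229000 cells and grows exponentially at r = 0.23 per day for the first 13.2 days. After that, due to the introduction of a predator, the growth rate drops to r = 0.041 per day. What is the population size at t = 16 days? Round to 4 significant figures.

Phase 1: N(13.2) = 229000·e^(0.23×13.2) = 229000·e^3.036 = 4.76819×10^6.
Phase 2 runs for 16 − 13.2 = 2.8 days at r = 0.041.
N(16) = 4.76819×10^6·e^(0.041×2.8) = 4.76819×10^6·e^0.1148 = 5.348236×10^6.

5348000 cells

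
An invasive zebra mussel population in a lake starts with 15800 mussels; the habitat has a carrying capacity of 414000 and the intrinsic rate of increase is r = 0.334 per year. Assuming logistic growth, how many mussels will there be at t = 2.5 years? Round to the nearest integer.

34689 mussels

A = (K − N₀)/N₀ = (414000 − 15800)/15800 = 25.203.
N(t) = K/(1 + A·e^(−rt)) = 414000/(1 + 25.203×e^(−0.334×2.5)).
e^(−0.835) = 0.43387; denominator = 1 + 25.203×0.43387 = 11.935.
N = 414000/11.935 = 34688.7.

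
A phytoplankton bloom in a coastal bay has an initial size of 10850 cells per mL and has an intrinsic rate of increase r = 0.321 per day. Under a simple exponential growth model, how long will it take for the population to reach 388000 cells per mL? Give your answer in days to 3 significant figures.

Set N₀·e^(rt) = 388000: e^(0.321·t) = 388000/10850 = 35.76.
0.321·t = ln(35.76) = 3.5768, so t = 3.5768/0.321 = 11.143.

11.1 days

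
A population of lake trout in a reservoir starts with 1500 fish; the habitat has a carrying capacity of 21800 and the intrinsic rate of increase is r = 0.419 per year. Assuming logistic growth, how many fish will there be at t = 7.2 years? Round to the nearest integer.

13112 fish

A = (K − N₀)/N₀ = (21800 − 1500)/1500 = 13.533.
N(t) = K/(1 + A·e^(−rt)) = 21800/(1 + 13.533×e^(−0.419×7.2)).
e^(−3.017) = 0.048958; denominator = 1 + 13.533×0.048958 = 1.6626.
N = 21800/1.6626 = 13112.3.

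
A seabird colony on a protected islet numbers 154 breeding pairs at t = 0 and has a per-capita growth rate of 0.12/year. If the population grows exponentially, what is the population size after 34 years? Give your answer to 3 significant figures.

N(t) = N₀·e^(rt) = 154 × e^(0.12×34) = 154 × e^4.08.
e^4.08 ≈ 59.145, so N ≈ 154 × 59.145 = 9108.4.

9110 breeding pairs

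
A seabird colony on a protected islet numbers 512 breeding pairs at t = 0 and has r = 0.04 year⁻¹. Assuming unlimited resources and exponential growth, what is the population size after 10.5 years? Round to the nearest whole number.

N(t) = N₀·e^(rt) = 512 × e^(0.04×10.5) = 512 × e^0.42.
e^0.42 ≈ 1.522, so N ≈ 512 × 1.522 = 779.244.

779 breeding pairs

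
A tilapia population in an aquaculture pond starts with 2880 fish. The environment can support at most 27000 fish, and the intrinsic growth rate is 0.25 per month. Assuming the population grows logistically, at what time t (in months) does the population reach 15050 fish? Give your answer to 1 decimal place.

9.4 months

A = (K − N₀)/N₀ = (27000 − 2880)/2880 = 8.375.
Solve 27000/(1 + 8.375·e^(−0.25t)) = 15050: 1 + 8.375·e^(−0.25t) = 1.794, so e^(−0.25t) = 0.0948084.
−0.25·t = ln(0.0948084) = -2.3559, so t = 2.3559/0.25 = 9.4236.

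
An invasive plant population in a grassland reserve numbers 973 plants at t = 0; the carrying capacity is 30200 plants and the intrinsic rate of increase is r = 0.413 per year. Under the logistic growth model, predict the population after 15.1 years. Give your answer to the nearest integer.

A = (K − N₀)/N₀ = (30200 − 973)/973 = 30.038.
N(t) = K/(1 + A·e^(−rt)) = 30200/(1 + 30.038×e^(−0.413×15.1)).
e^(−6.236) = 0.0019571; denominator = 1 + 30.038×0.0019571 = 1.0588.
N = 30200/1.0588 = 28523.2.

28523 plants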